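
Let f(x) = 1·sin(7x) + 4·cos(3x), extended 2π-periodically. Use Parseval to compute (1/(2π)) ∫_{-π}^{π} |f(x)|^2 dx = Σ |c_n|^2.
Σ |c_n|^2 = 17/2

Expand |f|^2 and use orthogonality of {sin(nx), cos(mx)} on [-π, π]:
  ∫_{-π}^{π} sin(nx)^2 dx = π, ∫ cos(mx)^2 dx = π, and cross terms integrate to 0.
So ∫_{-π}^{π} f(x)^2 dx = 1^2 · π + 4^2 · π = (1 + 16)π.
Divide by 2π: (1 + 16)/2 = 17/2.
By Parseval, this equals Σ |c_n|^2.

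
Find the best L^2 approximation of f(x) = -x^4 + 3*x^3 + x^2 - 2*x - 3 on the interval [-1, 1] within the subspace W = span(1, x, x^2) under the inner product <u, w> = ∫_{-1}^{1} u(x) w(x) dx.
g(x) = x^2/7 - x/5 - 102/35

The best approximation g ∈ W is the orthogonal projection of f onto W. Writing g = a_0 + a_1 x + a_2 x^2, the coefficients solve the normal equations G · a = b where
  G_{ij} = <φ_i, φ_j> and b_i = <f, φ_i>, with φ_0 = 1, φ_1 = x, φ_2 = x^2.
G =
  [2, 0, 2/3]
  [0, 2/3, 0]
  [2/3, 0, 2/5],
b = (-86/15, -2/15, -66/35).
Solving gives a_0 = -102/35, a_1 = -1/5, a_2 = 1/7, so
  g(x) = x^2/7 - x/5 - 102/35.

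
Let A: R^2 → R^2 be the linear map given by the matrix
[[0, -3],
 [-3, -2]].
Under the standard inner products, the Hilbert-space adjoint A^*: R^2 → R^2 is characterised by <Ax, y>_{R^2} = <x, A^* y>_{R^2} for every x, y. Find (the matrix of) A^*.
A^* = A^T =
[[0, -3],
 [-3, -2]]

For real matrices with standard dot products, the defining identity <Ax, y> = <x, A^* y> gives (Ax)^T y = x^T (A^*) y, i.e. x^T A^T y = x^T (A^*) y. Since this holds for all x, y, we must have A^* = A^T. Therefore
A^* =
[[0, -3],
 [-3, -2]].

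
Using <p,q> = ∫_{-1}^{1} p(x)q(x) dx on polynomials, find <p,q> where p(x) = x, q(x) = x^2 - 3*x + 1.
<p,q> = -2

Expand the product: p(x)·q(x) = x^3 - 3*x^2 + x.
∫_{-1}^{1} of each monomial x^k gives [2/(k+1) if k even, 0 if k odd]. Integrating term-by-term (or equivalently evaluating the antiderivative F(x) = x^4/4 - x^3 + x^2/2 at the endpoints):
  F(1) − F(−1) = -1/4 − (7/4) = -2.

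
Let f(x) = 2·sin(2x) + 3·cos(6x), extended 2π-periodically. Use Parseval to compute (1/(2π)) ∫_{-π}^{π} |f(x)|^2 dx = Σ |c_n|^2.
Σ |c_n|^2 = 13/2

Expand |f|^2 and use orthogonality of {sin(nx), cos(mx)} on [-π, π]:
  ∫_{-π}^{π} sin(nx)^2 dx = π, ∫ cos(mx)^2 dx = π, and cross terms integrate to 0.
So ∫_{-π}^{π} f(x)^2 dx = 2^2 · π + 3^2 · π = (4 + 9)π.
Divide by 2π: (4 + 9)/2 = 13/2.
By Parseval, this equals Σ |c_n|^2.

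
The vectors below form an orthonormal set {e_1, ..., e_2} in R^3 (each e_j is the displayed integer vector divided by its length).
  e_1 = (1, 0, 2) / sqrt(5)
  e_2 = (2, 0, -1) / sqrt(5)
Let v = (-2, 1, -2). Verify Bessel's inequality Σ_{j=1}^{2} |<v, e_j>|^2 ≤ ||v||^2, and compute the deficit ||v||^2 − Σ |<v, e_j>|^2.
Σ |<v, e_j>|^2 = 8; ||v||^2 = 9; deficit = 1

Write each e_j = u_j / sqrt(<u_j, u_j>) where u_j is the displayed integer vector. Then <v, e_j> = <v, u_j> / sqrt(<u_j, u_j>), so |<v, e_j>|^2 = <v, u_j>^2 / <u_j, u_j>.
Coefficients: <v, e_1> = -6/sqrt(5), <v, e_2> = -2/sqrt(5).
Square and sum: Σ |<v, e_j>|^2 = 8.
Compute ||v||^2 = v·v = 9.
Deficit = 9 − 8 = 1 ≥ 0, confirming Bessel's inequality. (The deficit equals ||v − Σ <v,e_j> e_j||^2, the squared distance from v to span{e_j}.)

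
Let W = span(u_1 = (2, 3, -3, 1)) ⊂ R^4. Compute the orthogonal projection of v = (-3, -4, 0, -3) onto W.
proj_W(v) = (-42/23, -63/23, 63/23, -21/23)

Set up U = [u_1 | ... | u_1] ∈ R^(4×1). The projector onto W = col(U) is P = U (U^T U)^(-1) U^T.
Compute U^T U =
  [23],
and U^T v = (-21).
Solve U^T U · c = U^T v for the coefficients: c = (-21/23). The projection is proj_W(v) = U c.
Check: (v - proj_W(v)) · u_1 = 0  (should be 0).
Result: proj_W(v) = (-42/23, -63/23, 63/23, -21/23).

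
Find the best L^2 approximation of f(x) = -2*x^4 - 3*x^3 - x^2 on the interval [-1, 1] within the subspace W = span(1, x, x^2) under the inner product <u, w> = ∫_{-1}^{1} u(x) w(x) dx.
g(x) = -19*x^2/7 - 9*x/5 + 6/35

The best approximation g ∈ W is the orthogonal projection of f onto W. Writing g = a_0 + a_1 x + a_2 x^2, the coefficients solve the normal equations G · a = b where
  G_{ij} = <φ_i, φ_j> and b_i = <f, φ_i>, with φ_0 = 1, φ_1 = x, φ_2 = x^2.
G =
  [2, 0, 2/3]
  [0, 2/3, 0]
  [2/3, 0, 2/5],
b = (-22/15, -6/5, -34/35).
Solving gives a_0 = 6/35, a_1 = -9/5, a_2 = -19/7, so
  g(x) = -19*x^2/7 - 9*x/5 + 6/35.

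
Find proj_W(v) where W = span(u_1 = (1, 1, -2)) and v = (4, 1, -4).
proj_W(v) = (13/6, 13/6, -13/3)

Set up U = [u_1 | ... | u_1] ∈ R^(3×1). The projector onto W = col(U) is P = U (U^T U)^(-1) U^T.
Compute U^T U =
  [6],
and U^T v = (13).
Solve U^T U · c = U^T v for the coefficients: c = (13/6). The projection is proj_W(v) = U c.
Check: (v - proj_W(v)) · u_1 = 0  (should be 0).
Result: proj_W(v) = (13/6, 13/6, -13/3).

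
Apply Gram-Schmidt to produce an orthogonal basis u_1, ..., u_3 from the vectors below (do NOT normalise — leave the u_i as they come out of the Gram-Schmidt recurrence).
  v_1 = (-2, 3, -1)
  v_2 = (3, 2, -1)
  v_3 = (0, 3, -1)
Orthogonal basis:
  u_1 = (-2, 3, -1)
  u_2 = (22/7, 25/14, -13/14)
  u_3 = (2/195, 2/39, 2/15)

Apply the Gram-Schmidt recurrence
  u_1 = v_1
  u_i = v_i − Σ_{j<i} ((v_i · u_j) / (u_j · u_j)) · u_j.

Step by step this gives:
  u_1 = (-2, 3, -1)
  u_2 = (22/7, 25/14, -13/14)
  u_3 = (2/195, 2/39, 2/15)

Orthogonality check:
  u_2 · u_1 = 0 (should be 0)
  u_3 · u_1 = 0 (should be 0)
  u_3 · u_2 = 0 (should be 0)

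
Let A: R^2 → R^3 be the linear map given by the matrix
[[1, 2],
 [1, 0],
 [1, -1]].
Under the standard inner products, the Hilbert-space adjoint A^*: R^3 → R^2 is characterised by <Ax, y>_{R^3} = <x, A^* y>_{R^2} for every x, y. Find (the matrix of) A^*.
A^* = A^T =
[[1, 1, 1],
 [2, 0, -1]]

For real matrices with standard dot products, the defining identity <Ax, y> = <x, A^* y> gives (Ax)^T y = x^T (A^*) y, i.e. x^T A^T y = x^T (A^*) y. Since this holds for all x, y, we must have A^* = A^T. Therefore
A^* =
[[1, 1, 1],
 [2, 0, -1]].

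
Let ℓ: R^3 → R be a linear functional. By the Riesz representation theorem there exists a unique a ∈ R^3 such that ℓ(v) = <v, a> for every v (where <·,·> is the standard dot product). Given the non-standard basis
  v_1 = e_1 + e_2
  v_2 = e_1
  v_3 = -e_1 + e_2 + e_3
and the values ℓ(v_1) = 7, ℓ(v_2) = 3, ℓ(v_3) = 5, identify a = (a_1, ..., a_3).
a = (3, 4, 4)

Write a = (a_1, ..., a_3) in the standard basis. For each basis vector v_i, ℓ(v_i) = <v_i, a> is a linear equation in the a_j's. Collect the n equations into a matrix system V a = ℓ, where row i of V is v_i (expressed in the standard basis). Since V is invertible (lower-triangular with 1s on the diagonal, up to permutation), solve by back-substitution:
  V =
[[1, 1, 0],
 [1, 0, 0],
 [-1, 1, 1]]
  V a = (7, 3, 5)
Solving gives a = (3, 4, 4).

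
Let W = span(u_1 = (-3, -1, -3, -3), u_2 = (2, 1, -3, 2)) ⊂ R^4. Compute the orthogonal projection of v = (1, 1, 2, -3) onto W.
proj_W(v) = (-175/244, -101/244, 465/244, -175/244)

Set up U = [u_1 | ... | u_2] ∈ R^(4×2). The projector onto W = col(U) is P = U (U^T U)^(-1) U^T.
Compute U^T U =
  [28, -4]
  [-4, 18],
and U^T v = (-1, -9).
Solve U^T U · c = U^T v for the coefficients: c = (-27/244, -32/61). The projection is proj_W(v) = U c.
Check: (v - proj_W(v)) · u_1 = 0  (should be 0).
Check: (v - proj_W(v)) · u_2 = 0  (should be 0).
Result: proj_W(v) = (-175/244, -101/244, 465/244, -175/244).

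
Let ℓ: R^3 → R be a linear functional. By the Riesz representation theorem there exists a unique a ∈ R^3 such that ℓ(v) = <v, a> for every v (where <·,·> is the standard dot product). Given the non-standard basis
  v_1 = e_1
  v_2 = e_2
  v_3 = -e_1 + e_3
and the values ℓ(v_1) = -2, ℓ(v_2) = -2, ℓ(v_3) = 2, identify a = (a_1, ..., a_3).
a = (-2, -2, 0)

Write a = (a_1, ..., a_3) in the standard basis. For each basis vector v_i, ℓ(v_i) = <v_i, a> is a linear equation in the a_j's. Collect the n equations into a matrix system V a = ℓ, where row i of V is v_i (expressed in the standard basis). Since V is invertible (lower-triangular with 1s on the diagonal, up to permutation), solve by back-substitution:
  V =
[[1, 0, 0],
 [0, 1, 0],
 [-1, 0, 1]]
  V a = (-2, -2, 2)
Solving gives a = (-2, -2, 0).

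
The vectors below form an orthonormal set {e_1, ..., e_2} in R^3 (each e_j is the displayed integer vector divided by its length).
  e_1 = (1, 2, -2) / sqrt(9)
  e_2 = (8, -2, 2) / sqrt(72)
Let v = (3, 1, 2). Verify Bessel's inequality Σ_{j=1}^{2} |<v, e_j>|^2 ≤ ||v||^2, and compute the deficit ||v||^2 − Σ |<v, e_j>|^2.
Σ |<v, e_j>|^2 = 19/2; ||v||^2 = 14; deficit = 9/2

Write each e_j = u_j / sqrt(<u_j, u_j>) where u_j is the displayed integer vector. Then <v, e_j> = <v, u_j> / sqrt(<u_j, u_j>), so |<v, e_j>|^2 = <v, u_j>^2 / <u_j, u_j>.
Coefficients: <v, e_1> = 1/sqrt(9), <v, e_2> = 26/sqrt(72).
Square and sum: Σ |<v, e_j>|^2 = 19/2.
Compute ||v||^2 = v·v = 14.
Deficit = 14 − 19/2 = 9/2 ≥ 0, confirming Bessel's inequality. (The deficit equals ||v − Σ <v,e_j> e_j||^2, the squared distance from v to span{e_j}.)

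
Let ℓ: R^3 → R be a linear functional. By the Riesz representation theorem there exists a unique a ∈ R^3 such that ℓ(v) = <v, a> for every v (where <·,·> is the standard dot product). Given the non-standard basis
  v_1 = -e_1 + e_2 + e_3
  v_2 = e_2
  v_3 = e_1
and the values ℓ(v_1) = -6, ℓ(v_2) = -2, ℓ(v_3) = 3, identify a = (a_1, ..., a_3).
a = (3, -2, -1)

Write a = (a_1, ..., a_3) in the standard basis. For each basis vector v_i, ℓ(v_i) = <v_i, a> is a linear equation in the a_j's. Collect the n equations into a matrix system V a = ℓ, where row i of V is v_i (expressed in the standard basis). Since V is invertible (lower-triangular with 1s on the diagonal, up to permutation), solve by back-substitution:
  V =
[[-1, 1, 1],
 [0, 1, 0],
 [1, 0, 0]]
  V a = (-6, -2, 3)
Solving gives a = (3, -2, -1).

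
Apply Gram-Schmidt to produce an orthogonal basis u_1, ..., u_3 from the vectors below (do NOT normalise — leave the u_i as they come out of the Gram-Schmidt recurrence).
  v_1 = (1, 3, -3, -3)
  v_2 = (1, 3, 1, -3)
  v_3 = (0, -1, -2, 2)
Orthogonal basis:
  u_1 = (1, 3, -3, -3)
  u_2 = (3/7, 9/7, 19/7, -9/7)
  u_3 = (9/19, 8/19, 0, 11/19)

Apply the Gram-Schmidt recurrence
  u_1 = v_1
  u_i = v_i − Σ_{j<i} ((v_i · u_j) / (u_j · u_j)) · u_j.

Step by step this gives:
  u_1 = (1, 3, -3, -3)
  u_2 = (3/7, 9/7, 19/7, -9/7)
  u_3 = (9/19, 8/19, 0, 11/19)

Orthogonality check:
  u_2 · u_1 = 0 (should be 0)
  u_3 · u_1 = 0 (should be 0)
  u_3 · u_2 = 0 (should be 0)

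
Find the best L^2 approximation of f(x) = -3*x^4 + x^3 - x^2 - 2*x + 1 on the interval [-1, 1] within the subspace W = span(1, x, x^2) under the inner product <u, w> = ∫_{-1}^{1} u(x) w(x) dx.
g(x) = -25*x^2/7 - 7*x/5 + 44/35

The best approximation g ∈ W is the orthogonal projection of f onto W. Writing g = a_0 + a_1 x + a_2 x^2, the coefficients solve the normal equations G · a = b where
  G_{ij} = <φ_i, φ_j> and b_i = <f, φ_i>, with φ_0 = 1, φ_1 = x, φ_2 = x^2.
G =
  [2, 0, 2/3]
  [0, 2/3, 0]
  [2/3, 0, 2/5],
b = (2/15, -14/15, -62/105).
Solving gives a_0 = 44/35, a_1 = -7/5, a_2 = -25/7, so
  g(x) = -25*x^2/7 - 7*x/5 + 44/35.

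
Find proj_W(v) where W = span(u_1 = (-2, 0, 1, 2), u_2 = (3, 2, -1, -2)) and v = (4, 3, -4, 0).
proj_W(v) = (146/41, 132/41, -40/41, -80/41)

Set up U = [u_1 | ... | u_2] ∈ R^(4×2). The projector onto W = col(U) is P = U (U^T U)^(-1) U^T.
Compute U^T U =
  [9, -11]
  [-11, 18],
and U^T v = (-12, 22).
Solve U^T U · c = U^T v for the coefficients: c = (26/41, 66/41). The projection is proj_W(v) = U c.
Check: (v - proj_W(v)) · u_1 = 0  (should be 0).
Check: (v - proj_W(v)) · u_2 = 0  (should be 0).
Result: proj_W(v) = (146/41, 132/41, -40/41, -80/41).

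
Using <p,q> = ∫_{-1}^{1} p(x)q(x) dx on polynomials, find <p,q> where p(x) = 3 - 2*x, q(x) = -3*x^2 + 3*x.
<p,q> = -10

Expand the product: p(x)·q(x) = 6*x^3 - 15*x^2 + 9*x.
∫_{-1}^{1} of each monomial x^k gives [2/(k+1) if k even, 0 if k odd]. Integrating term-by-term (or equivalently evaluating the antiderivative F(x) = 3*x^4/2 - 5*x^3 + 9*x^2/2 at the endpoints):
  F(1) − F(−1) = 1 − (11) = -10.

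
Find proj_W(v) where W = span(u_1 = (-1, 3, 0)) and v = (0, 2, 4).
proj_W(v) = (-3/5, 9/5, 0)

Set up U = [u_1 | ... | u_1] ∈ R^(3×1). The projector onto W = col(U) is P = U (U^T U)^(-1) U^T.
Compute U^T U =
  [10],
and U^T v = (6).
Solve U^T U · c = U^T v for the coefficients: c = (3/5). The projection is proj_W(v) = U c.
Check: (v - proj_W(v)) · u_1 = 0  (should be 0).
Result: proj_W(v) = (-3/5, 9/5, 0).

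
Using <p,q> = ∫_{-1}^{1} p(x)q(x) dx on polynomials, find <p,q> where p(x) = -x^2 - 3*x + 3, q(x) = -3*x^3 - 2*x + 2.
<p,q> = 274/15

Expand the product: p(x)·q(x) = 3*x^5 + 9*x^4 - 7*x^3 + 4*x^2 - 12*x + 6.
∫_{-1}^{1} of each monomial x^k gives [2/(k+1) if k even, 0 if k odd]. Integrating term-by-term (or equivalently evaluating the antiderivative F(x) = x^6/2 + 9*x^5/5 - 7*x^4/4 + 4*x^3/3 - 6*x^2 + 6*x at the endpoints):
  F(1) − F(−1) = 113/60 − (-983/60) = 274/15.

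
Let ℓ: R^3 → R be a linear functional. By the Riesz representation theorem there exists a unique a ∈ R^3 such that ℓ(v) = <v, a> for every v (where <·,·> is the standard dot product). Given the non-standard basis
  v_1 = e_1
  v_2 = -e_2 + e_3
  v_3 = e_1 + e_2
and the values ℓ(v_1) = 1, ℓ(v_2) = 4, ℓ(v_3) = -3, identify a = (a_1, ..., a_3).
a = (1, -4, 0)

Write a = (a_1, ..., a_3) in the standard basis. For each basis vector v_i, ℓ(v_i) = <v_i, a> is a linear equation in the a_j's. Collect the n equations into a matrix system V a = ℓ, where row i of V is v_i (expressed in the standard basis). Since V is invertible (lower-triangular with 1s on the diagonal, up to permutation), solve by back-substitution:
  V =
[[1, 0, 0],
 [0, -1, 1],
 [1, 1, 0]]
  V a = (1, 4, -3)
Solving gives a = (1, -4, 0).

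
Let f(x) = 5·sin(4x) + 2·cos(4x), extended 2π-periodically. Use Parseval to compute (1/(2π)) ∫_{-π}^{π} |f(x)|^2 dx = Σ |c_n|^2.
Σ |c_n|^2 = 29/2

Expand |f|^2 and use orthogonality of {sin(nx), cos(mx)} on [-π, π]:
  ∫_{-π}^{π} sin(nx)^2 dx = π, ∫ cos(mx)^2 dx = π, and cross terms integrate to 0.
So ∫_{-π}^{π} f(x)^2 dx = 5^2 · π + 2^2 · π = (25 + 4)π.
Divide by 2π: (25 + 4)/2 = 29/2.
By Parseval, this equals Σ |c_n|^2.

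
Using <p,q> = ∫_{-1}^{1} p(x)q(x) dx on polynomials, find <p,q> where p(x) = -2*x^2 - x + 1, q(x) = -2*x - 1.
<p,q> = 2/3

Expand the product: p(x)·q(x) = 4*x^3 + 4*x^2 - x - 1.
∫_{-1}^{1} of each monomial x^k gives [2/(k+1) if k even, 0 if k odd]. Integrating term-by-term (or equivalently evaluating the antiderivative F(x) = x^4 + 4*x^3/3 - x^2/2 - x at the endpoints):
  F(1) − F(−1) = 5/6 − (1/6) = 2/3.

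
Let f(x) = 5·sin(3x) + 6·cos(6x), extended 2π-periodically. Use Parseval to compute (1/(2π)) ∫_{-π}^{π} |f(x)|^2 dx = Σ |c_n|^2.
Σ |c_n|^2 = 61/2

Expand |f|^2 and use orthogonality of {sin(nx), cos(mx)} on [-π, π]:
  ∫_{-π}^{π} sin(nx)^2 dx = π, ∫ cos(mx)^2 dx = π, and cross terms integrate to 0.
So ∫_{-π}^{π} f(x)^2 dx = 5^2 · π + 6^2 · π = (25 + 36)π.
Divide by 2π: (25 + 36)/2 = 61/2.
By Parseval, this equals Σ |c_n|^2.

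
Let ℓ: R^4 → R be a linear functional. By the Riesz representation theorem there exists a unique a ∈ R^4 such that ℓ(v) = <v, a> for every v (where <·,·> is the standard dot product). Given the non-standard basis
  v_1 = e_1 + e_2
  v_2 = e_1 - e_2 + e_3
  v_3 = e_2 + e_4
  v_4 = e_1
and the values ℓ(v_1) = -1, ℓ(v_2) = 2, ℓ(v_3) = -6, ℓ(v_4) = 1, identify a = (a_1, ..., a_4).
a = (1, -2, -1, -4)

Write a = (a_1, ..., a_4) in the standard basis. For each basis vector v_i, ℓ(v_i) = <v_i, a> is a linear equation in the a_j's. Collect the n equations into a matrix system V a = ℓ, where row i of V is v_i (expressed in the standard basis). Since V is invertible (lower-triangular with 1s on the diagonal, up to permutation), solve by back-substitution:
  V =
[[1, 1, 0, 0],
 [1, -1, 1, 0],
 [0, 1, 0, 1],
 [1, 0, 0, 0]]
  V a = (-1, 2, -6, 1)
Solving gives a = (1, -2, -1, -4).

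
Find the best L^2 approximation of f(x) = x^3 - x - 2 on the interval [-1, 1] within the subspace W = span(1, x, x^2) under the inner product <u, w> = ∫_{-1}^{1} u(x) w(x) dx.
g(x) = -2*x/5 - 2

The best approximation g ∈ W is the orthogonal projection of f onto W. Writing g = a_0 + a_1 x + a_2 x^2, the coefficients solve the normal equations G · a = b where
  G_{ij} = <φ_i, φ_j> and b_i = <f, φ_i>, with φ_0 = 1, φ_1 = x, φ_2 = x^2.
G =
  [2, 0, 2/3]
  [0, 2/3, 0]
  [2/3, 0, 2/5],
b = (-4, -4/15, -4/3).
Solving gives a_0 = -2, a_1 = -2/5, a_2 = 0, so
  g(x) = -2*x/5 - 2.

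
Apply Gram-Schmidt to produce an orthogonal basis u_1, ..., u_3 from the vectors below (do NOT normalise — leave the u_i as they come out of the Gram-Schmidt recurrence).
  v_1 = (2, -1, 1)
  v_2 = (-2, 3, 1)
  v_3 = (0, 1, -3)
Orthogonal basis:
  u_1 = (2, -1, 1)
  u_2 = (0, 2, 2)
  u_3 = (4/3, 4/3, -4/3)

Apply the Gram-Schmidt recurrence
  u_1 = v_1
  u_i = v_i − Σ_{j<i} ((v_i · u_j) / (u_j · u_j)) · u_j.

Step by step this gives:
  u_1 = (2, -1, 1)
  u_2 = (0, 2, 2)
  u_3 = (4/3, 4/3, -4/3)

Orthogonality check:
  u_2 · u_1 = 0 (should be 0)
  u_3 · u_1 = 0 (should be 0)
  u_3 · u_2 = 0 (should be 0)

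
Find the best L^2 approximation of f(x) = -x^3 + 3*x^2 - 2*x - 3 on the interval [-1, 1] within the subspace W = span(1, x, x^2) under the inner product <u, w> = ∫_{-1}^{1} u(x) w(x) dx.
g(x) = 3*x^2 - 13*x/5 - 3

The best approximation g ∈ W is the orthogonal projection of f onto W. Writing g = a_0 + a_1 x + a_2 x^2, the coefficients solve the normal equations G · a = b where
  G_{ij} = <φ_i, φ_j> and b_i = <f, φ_i>, with φ_0 = 1, φ_1 = x, φ_2 = x^2.
G =
  [2, 0, 2/3]
  [0, 2/3, 0]
  [2/3, 0, 2/5],
b = (-4, -26/15, -4/5).
Solving gives a_0 = -3, a_1 = -13/5, a_2 = 3, so
  g(x) = 3*x^2 - 13*x/5 - 3.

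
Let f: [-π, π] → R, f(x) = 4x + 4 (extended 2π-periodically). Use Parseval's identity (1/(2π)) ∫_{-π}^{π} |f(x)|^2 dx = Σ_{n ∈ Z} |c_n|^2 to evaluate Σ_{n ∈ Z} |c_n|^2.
Σ |c_n|^2 = 16π^2/3 + 16

Expand and integrate term by term over [-π, π]:
  ∫ (4x)^2 dx = 16·(2π^3/3); ∫ 2·4·(4)·x dx = 0 (odd integrand); ∫ 4^2 dx = 16·2π.
So (1/(2π)) ∫_{-π}^{π} (4x + 4)^2 dx = 16π^2/3 + 16 = 16π^2/3 + 16.
Parseval ⇒ Σ |c_n|^2 = 16π^2/3 + 16.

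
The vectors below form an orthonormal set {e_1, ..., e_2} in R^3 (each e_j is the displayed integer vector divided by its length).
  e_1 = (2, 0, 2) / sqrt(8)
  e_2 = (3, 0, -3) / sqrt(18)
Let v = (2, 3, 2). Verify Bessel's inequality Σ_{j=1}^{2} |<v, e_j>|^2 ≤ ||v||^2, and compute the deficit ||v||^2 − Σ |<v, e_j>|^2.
Σ |<v, e_j>|^2 = 8; ||v||^2 = 17; deficit = 9

Write each e_j = u_j / sqrt(<u_j, u_j>) where u_j is the displayed integer vector. Then <v, e_j> = <v, u_j> / sqrt(<u_j, u_j>), so |<v, e_j>|^2 = <v, u_j>^2 / <u_j, u_j>.
Coefficients: <v, e_1> = 8/sqrt(8), <v, e_2> = 0/sqrt(18).
Square and sum: Σ |<v, e_j>|^2 = 8.
Compute ||v||^2 = v·v = 17.
Deficit = 17 − 8 = 9 ≥ 0, confirming Bessel's inequality. (The deficit equals ||v − Σ <v,e_j> e_j||^2, the squared distance from v to span{e_j}.)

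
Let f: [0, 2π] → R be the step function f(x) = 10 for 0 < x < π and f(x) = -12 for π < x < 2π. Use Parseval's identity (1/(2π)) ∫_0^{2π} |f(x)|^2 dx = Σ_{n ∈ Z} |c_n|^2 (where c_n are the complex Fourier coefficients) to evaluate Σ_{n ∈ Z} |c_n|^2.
Σ |c_n|^2 = 122

Parseval equates the L^2 energy of f (normalised by 1/(2π)) with the ℓ^2 sum of its Fourier coefficients: (1/(2π)) ∫_0^{2π} |f|^2 = Σ |c_n|^2.
Compute the left side: (1/(2π)) [∫_0^π 10^2 dx + ∫_π^{2π} (-12)^2 dx] = (1/(2π)) · (100π + 144π) = (100 + 144)/2 = 122.
So Σ_{n ∈ Z} |c_n|^2 = 122.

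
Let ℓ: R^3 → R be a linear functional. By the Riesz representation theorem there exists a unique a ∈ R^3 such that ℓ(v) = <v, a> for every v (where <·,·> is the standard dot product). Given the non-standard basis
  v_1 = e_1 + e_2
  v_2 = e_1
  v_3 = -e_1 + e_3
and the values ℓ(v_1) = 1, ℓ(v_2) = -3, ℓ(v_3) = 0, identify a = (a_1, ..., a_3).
a = (-3, 4, -3)

Write a = (a_1, ..., a_3) in the standard basis. For each basis vector v_i, ℓ(v_i) = <v_i, a> is a linear equation in the a_j's. Collect the n equations into a matrix system V a = ℓ, where row i of V is v_i (expressed in the standard basis). Since V is invertible (lower-triangular with 1s on the diagonal, up to permutation), solve by back-substitution:
  V =
[[1, 1, 0],
 [1, 0, 0],
 [-1, 0, 1]]
  V a = (1, -3, 0)
Solving gives a = (-3, 4, -3).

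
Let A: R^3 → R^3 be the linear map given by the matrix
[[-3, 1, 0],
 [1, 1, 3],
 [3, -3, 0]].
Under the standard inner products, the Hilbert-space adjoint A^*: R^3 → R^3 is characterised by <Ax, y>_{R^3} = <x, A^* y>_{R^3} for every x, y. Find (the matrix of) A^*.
A^* = A^T =
[[-3, 1, 3],
 [1, 1, -3],
 [0, 3, 0]]

For real matrices with standard dot products, the defining identity <Ax, y> = <x, A^* y> gives (Ax)^T y = x^T (A^*) y, i.e. x^T A^T y = x^T (A^*) y. Since this holds for all x, y, we must have A^* = A^T. Therefore
A^* =
[[-3, 1, 3],
 [1, 1, -3],
 [0, 3, 0]].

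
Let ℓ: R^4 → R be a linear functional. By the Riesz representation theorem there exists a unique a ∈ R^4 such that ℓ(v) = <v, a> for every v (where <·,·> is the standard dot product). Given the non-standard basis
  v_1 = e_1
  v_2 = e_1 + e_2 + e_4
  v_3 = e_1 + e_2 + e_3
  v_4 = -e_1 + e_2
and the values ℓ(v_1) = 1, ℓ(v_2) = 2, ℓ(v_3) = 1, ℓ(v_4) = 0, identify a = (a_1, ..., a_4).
a = (1, 1, -1, 0)

Write a = (a_1, ..., a_4) in the standard basis. For each basis vector v_i, ℓ(v_i) = <v_i, a> is a linear equation in the a_j's. Collect the n equations into a matrix system V a = ℓ, where row i of V is v_i (expressed in the standard basis). Since V is invertible (lower-triangular with 1s on the diagonal, up to permutation), solve by back-substitution:
  V =
[[1, 0, 0, 0],
 [1, 1, 0, 1],
 [1, 1, 1, 0],
 [-1, 1, 0, 0]]
  V a = (1, 2, 1, 0)
Solving gives a = (1, 1, -1, 0).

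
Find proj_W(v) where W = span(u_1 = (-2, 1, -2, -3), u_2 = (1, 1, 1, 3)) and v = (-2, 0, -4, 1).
proj_W(v) = (-5/4, 7/4, -5/4, -3/4)

Set up U = [u_1 | ... | u_2] ∈ R^(4×2). The projector onto W = col(U) is P = U (U^T U)^(-1) U^T.
Compute U^T U =
  [18, -12]
  [-12, 12],
and U^T v = (9, -3).
Solve U^T U · c = U^T v for the coefficients: c = (1, 3/4). The projection is proj_W(v) = U c.
Check: (v - proj_W(v)) · u_1 = 0  (should be 0).
Check: (v - proj_W(v)) · u_2 = 0  (should be 0).
Result: proj_W(v) = (-5/4, 7/4, -5/4, -3/4).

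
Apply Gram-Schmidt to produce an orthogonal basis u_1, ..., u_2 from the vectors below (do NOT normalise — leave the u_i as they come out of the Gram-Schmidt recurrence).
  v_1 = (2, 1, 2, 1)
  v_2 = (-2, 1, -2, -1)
Orthogonal basis:
  u_1 = (2, 1, 2, 1)
  u_2 = (-2/5, 9/5, -2/5, -1/5)

Apply the Gram-Schmidt recurrence
  u_1 = v_1
  u_i = v_i − Σ_{j<i} ((v_i · u_j) / (u_j · u_j)) · u_j.

Step by step this gives:
  u_1 = (2, 1, 2, 1)
  u_2 = (-2/5, 9/5, -2/5, -1/5)

Orthogonality check:
  u_2 · u_1 = 0 (should be 0)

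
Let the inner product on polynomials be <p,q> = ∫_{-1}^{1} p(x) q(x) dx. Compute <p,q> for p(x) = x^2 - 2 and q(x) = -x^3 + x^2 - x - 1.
<p,q> = 12/5

Expand the product: p(x)·q(x) = -x^5 + x^4 + x^3 - 3*x^2 + 2*x + 2.
∫_{-1}^{1} of each monomial x^k gives [2/(k+1) if k even, 0 if k odd]. Integrating term-by-term (or equivalently evaluating the antiderivative F(x) = -x^6/6 + x^5/5 + x^4/4 - x^3 + x^2 + 2*x at the endpoints):
  F(1) − F(−1) = 137/60 − (-7/60) = 12/5.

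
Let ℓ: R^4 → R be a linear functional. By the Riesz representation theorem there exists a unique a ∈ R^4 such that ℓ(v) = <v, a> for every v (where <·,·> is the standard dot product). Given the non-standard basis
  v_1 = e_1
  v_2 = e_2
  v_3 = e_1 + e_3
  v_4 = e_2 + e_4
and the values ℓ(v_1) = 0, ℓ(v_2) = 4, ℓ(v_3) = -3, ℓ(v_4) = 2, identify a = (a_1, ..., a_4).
a = (0, 4, -3, -2)

Write a = (a_1, ..., a_4) in the standard basis. For each basis vector v_i, ℓ(v_i) = <v_i, a> is a linear equation in the a_j's. Collect the n equations into a matrix system V a = ℓ, where row i of V is v_i (expressed in the standard basis). Since V is invertible (lower-triangular with 1s on the diagonal, up to permutation), solve by back-substitution:
  V =
[[1, 0, 0, 0],
 [0, 1, 0, 0],
 [1, 0, 1, 0],
 [0, 1, 0, 1]]
  V a = (0, 4, -3, 2)
Solving gives a = (0, 4, -3, -2).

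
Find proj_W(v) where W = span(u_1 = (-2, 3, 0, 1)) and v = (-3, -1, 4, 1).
proj_W(v) = (-4/7, 6/7, 0, 2/7)

Set up U = [u_1 | ... | u_1] ∈ R^(4×1). The projector onto W = col(U) is P = U (U^T U)^(-1) U^T.
Compute U^T U =
  [14],
and U^T v = (4).
Solve U^T U · c = U^T v for the coefficients: c = (2/7). The projection is proj_W(v) = U c.
Check: (v - proj_W(v)) · u_1 = 0  (should be 0).
Result: proj_W(v) = (-4/7, 6/7, 0, 2/7).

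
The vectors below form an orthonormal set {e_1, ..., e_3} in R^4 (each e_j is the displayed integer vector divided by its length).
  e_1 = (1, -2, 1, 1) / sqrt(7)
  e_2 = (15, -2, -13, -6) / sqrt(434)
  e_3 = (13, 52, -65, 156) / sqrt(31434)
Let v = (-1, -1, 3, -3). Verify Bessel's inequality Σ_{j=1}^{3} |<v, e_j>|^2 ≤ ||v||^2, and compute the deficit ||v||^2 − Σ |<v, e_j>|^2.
Σ |<v, e_j>|^2 = 59/3; ||v||^2 = 20; deficit = 1/3

Write each e_j = u_j / sqrt(<u_j, u_j>) where u_j is the displayed integer vector. Then <v, e_j> = <v, u_j> / sqrt(<u_j, u_j>), so |<v, e_j>|^2 = <v, u_j>^2 / <u_j, u_j>.
Coefficients: <v, e_1> = 1/sqrt(7), <v, e_2> = -34/sqrt(434), <v, e_3> = -728/sqrt(31434).
Square and sum: Σ |<v, e_j>|^2 = 59/3.
Compute ||v||^2 = v·v = 20.
Deficit = 20 − 59/3 = 1/3 ≥ 0, confirming Bessel's inequality. (The deficit equals ||v − Σ <v,e_j> e_j||^2, the squared distance from v to span{e_j}.)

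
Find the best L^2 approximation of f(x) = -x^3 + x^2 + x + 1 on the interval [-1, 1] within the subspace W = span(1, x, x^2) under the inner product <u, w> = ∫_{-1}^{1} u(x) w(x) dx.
g(x) = x^2 + 2*x/5 + 1

The best approximation g ∈ W is the orthogonal projection of f onto W. Writing g = a_0 + a_1 x + a_2 x^2, the coefficients solve the normal equations G · a = b where
  G_{ij} = <φ_i, φ_j> and b_i = <f, φ_i>, with φ_0 = 1, φ_1 = x, φ_2 = x^2.
G =
  [2, 0, 2/3]
  [0, 2/3, 0]
  [2/3, 0, 2/5],
b = (8/3, 4/15, 16/15).
Solving gives a_0 = 1, a_1 = 2/5, a_2 = 1, so
  g(x) = x^2 + 2*x/5 + 1.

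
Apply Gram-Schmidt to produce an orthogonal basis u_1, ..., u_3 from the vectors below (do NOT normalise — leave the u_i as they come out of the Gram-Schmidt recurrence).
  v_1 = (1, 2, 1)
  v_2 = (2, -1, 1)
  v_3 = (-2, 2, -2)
Orthogonal basis:
  u_1 = (1, 2, 1)
  u_2 = (11/6, -4/3, 5/6)
  u_3 = (18/35, 6/35, -6/7)

Apply the Gram-Schmidt recurrence
  u_1 = v_1
  u_i = v_i − Σ_{j<i} ((v_i · u_j) / (u_j · u_j)) · u_j.

Step by step this gives:
  u_1 = (1, 2, 1)
  u_2 = (11/6, -4/3, 5/6)
  u_3 = (18/35, 6/35, -6/7)

Orthogonality check:
  u_2 · u_1 = 0 (should be 0)
  u_3 · u_1 = 0 (should be 0)
  u_3 · u_2 = 0 (should be 0)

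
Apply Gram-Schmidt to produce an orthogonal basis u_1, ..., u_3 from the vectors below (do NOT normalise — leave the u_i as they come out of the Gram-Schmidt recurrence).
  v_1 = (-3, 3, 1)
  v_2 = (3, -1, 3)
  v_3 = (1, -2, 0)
Orthogonal basis:
  u_1 = (-3, 3, 1)
  u_2 = (30/19, 8/19, 66/19)
  u_3 = (-1/2, -3/5, 3/10)

Apply the Gram-Schmidt recurrence
  u_1 = v_1
  u_i = v_i − Σ_{j<i} ((v_i · u_j) / (u_j · u_j)) · u_j.

Step by step this gives:
  u_1 = (-3, 3, 1)
  u_2 = (30/19, 8/19, 66/19)
  u_3 = (-1/2, -3/5, 3/10)

Orthogonality check:
  u_2 · u_1 = 0 (should be 0)
  u_3 · u_1 = 0 (should be 0)
  u_3 · u_2 = 0 (should be 0)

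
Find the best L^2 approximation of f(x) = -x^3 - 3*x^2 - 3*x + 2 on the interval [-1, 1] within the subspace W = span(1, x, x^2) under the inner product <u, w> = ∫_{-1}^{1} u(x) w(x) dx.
g(x) = -3*x^2 - 18*x/5 + 2

The best approximation g ∈ W is the orthogonal projection of f onto W. Writing g = a_0 + a_1 x + a_2 x^2, the coefficients solve the normal equations G · a = b where
  G_{ij} = <φ_i, φ_j> and b_i = <f, φ_i>, with φ_0 = 1, φ_1 = x, φ_2 = x^2.
G =
  [2, 0, 2/3]
  [0, 2/3, 0]
  [2/3, 0, 2/5],
b = (2, -12/5, 2/15).
Solving gives a_0 = 2, a_1 = -18/5, a_2 = -3, so
  g(x) = -3*x^2 - 18*x/5 + 2.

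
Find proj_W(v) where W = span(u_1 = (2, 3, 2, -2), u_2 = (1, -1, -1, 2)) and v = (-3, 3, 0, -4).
proj_W(v) = (-37/14, 11/7, 25/14, -4)

Set up U = [u_1 | ... | u_2] ∈ R^(4×2). The projector onto W = col(U) is P = U (U^T U)^(-1) U^T.
Compute U^T U =
  [21, -7]
  [-7, 7],
and U^T v = (11, -14).
Solve U^T U · c = U^T v for the coefficients: c = (-3/14, -31/14). The projection is proj_W(v) = U c.
Check: (v - proj_W(v)) · u_1 = 0  (should be 0).
Check: (v - proj_W(v)) · u_2 = 0  (should be 0).
Result: proj_W(v) = (-37/14, 11/7, 25/14, -4).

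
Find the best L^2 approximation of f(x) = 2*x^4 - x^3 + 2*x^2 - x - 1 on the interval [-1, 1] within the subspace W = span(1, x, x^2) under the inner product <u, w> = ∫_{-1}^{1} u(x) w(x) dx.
g(x) = 26*x^2/7 - 8*x/5 - 41/35

The best approximation g ∈ W is the orthogonal projection of f onto W. Writing g = a_0 + a_1 x + a_2 x^2, the coefficients solve the normal equations G · a = b where
  G_{ij} = <φ_i, φ_j> and b_i = <f, φ_i>, with φ_0 = 1, φ_1 = x, φ_2 = x^2.
G =
  [2, 0, 2/3]
  [0, 2/3, 0]
  [2/3, 0, 2/5],
b = (2/15, -16/15, 74/105).
Solving gives a_0 = -41/35, a_1 = -8/5, a_2 = 26/7, so
  g(x) = 26*x^2/7 - 8*x/5 - 41/35.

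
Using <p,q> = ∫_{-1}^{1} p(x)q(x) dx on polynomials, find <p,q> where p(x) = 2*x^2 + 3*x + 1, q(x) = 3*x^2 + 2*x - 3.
<p,q> = -8/5

Expand the product: p(x)·q(x) = 6*x^4 + 13*x^3 + 3*x^2 - 7*x - 3.
∫_{-1}^{1} of each monomial x^k gives [2/(k+1) if k even, 0 if k odd]. Integrating term-by-term (or equivalently evaluating the antiderivative F(x) = 6*x^5/5 + 13*x^4/4 + x^3 - 7*x^2/2 - 3*x at the endpoints):
  F(1) − F(−1) = -21/20 − (11/20) = -8/5.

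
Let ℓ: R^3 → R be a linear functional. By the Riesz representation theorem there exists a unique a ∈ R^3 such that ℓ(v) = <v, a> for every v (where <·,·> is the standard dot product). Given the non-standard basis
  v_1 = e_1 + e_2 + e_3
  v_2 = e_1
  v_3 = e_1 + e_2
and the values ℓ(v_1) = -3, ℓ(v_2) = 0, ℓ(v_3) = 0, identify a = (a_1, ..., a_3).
a = (0, 0, -3)

Write a = (a_1, ..., a_3) in the standard basis. For each basis vector v_i, ℓ(v_i) = <v_i, a> is a linear equation in the a_j's. Collect the n equations into a matrix system V a = ℓ, where row i of V is v_i (expressed in the standard basis). Since V is invertible (lower-triangular with 1s on the diagonal, up to permutation), solve by back-substitution:
  V =
[[1, 1, 1],
 [1, 0, 0],
 [1, 1, 0]]
  V a = (-3, 0, 0)
Solving gives a = (0, 0, -3).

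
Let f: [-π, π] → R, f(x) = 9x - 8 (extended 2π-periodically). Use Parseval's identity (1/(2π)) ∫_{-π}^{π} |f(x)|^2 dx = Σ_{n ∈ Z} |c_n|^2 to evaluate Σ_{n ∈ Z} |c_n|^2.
Σ |c_n|^2 = 27π^2 + 64

Expand and integrate term by term over [-π, π]:
  ∫ (9x)^2 dx = 81·(2π^3/3); ∫ 2·9·(-8)·x dx = 0 (odd integrand); ∫ (-8)^2 dx = 64·2π.
So (1/(2π)) ∫_{-π}^{π} (9x - 8)^2 dx = 81π^2/3 + 64 = 27π^2 + 64.
Parseval ⇒ Σ |c_n|^2 = 27π^2 + 64.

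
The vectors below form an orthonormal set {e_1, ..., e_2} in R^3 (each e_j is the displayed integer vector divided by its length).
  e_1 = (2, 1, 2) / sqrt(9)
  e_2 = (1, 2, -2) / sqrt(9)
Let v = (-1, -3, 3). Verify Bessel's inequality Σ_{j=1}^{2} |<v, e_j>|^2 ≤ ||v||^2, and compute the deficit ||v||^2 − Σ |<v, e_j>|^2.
Σ |<v, e_j>|^2 = 170/9; ||v||^2 = 19; deficit = 1/9

Write each e_j = u_j / sqrt(<u_j, u_j>) where u_j is the displayed integer vector. Then <v, e_j> = <v, u_j> / sqrt(<u_j, u_j>), so |<v, e_j>|^2 = <v, u_j>^2 / <u_j, u_j>.
Coefficients: <v, e_1> = 1/sqrt(9), <v, e_2> = -13/sqrt(9).
Square and sum: Σ |<v, e_j>|^2 = 170/9.
Compute ||v||^2 = v·v = 19.
Deficit = 19 − 170/9 = 1/9 ≥ 0, confirming Bessel's inequality. (The deficit equals ||v − Σ <v,e_j> e_j||^2, the squared distance from v to span{e_j}.)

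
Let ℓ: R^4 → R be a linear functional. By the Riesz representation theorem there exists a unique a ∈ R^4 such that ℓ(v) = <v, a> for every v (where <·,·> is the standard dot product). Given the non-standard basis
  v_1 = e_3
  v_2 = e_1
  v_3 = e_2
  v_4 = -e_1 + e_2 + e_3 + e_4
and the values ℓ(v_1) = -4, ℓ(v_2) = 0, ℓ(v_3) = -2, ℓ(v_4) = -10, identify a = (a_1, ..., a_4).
a = (0, -2, -4, -4)

Write a = (a_1, ..., a_4) in the standard basis. For each basis vector v_i, ℓ(v_i) = <v_i, a> is a linear equation in the a_j's. Collect the n equations into a matrix system V a = ℓ, where row i of V is v_i (expressed in the standard basis). Since V is invertible (lower-triangular with 1s on the diagonal, up to permutation), solve by back-substitution:
  V =
[[0, 0, 1, 0],
 [1, 0, 0, 0],
 [0, 1, 0, 0],
 [-1, 1, 1, 1]]
  V a = (-4, 0, -2, -10)
Solving gives a = (0, -2, -4, -4).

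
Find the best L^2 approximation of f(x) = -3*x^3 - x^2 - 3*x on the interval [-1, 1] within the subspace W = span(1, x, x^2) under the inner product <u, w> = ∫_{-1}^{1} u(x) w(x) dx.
g(x) = -x^2 - 24*x/5

The best approximation g ∈ W is the orthogonal projection of f onto W. Writing g = a_0 + a_1 x + a_2 x^2, the coefficients solve the normal equations G · a = b where
  G_{ij} = <φ_i, φ_j> and b_i = <f, φ_i>, with φ_0 = 1, φ_1 = x, φ_2 = x^2.
G =
  [2, 0, 2/3]
  [0, 2/3, 0]
  [2/3, 0, 2/5],
b = (-2/3, -16/5, -2/5).
Solving gives a_0 = 0, a_1 = -24/5, a_2 = -1, so
  g(x) = -x^2 - 24*x/5.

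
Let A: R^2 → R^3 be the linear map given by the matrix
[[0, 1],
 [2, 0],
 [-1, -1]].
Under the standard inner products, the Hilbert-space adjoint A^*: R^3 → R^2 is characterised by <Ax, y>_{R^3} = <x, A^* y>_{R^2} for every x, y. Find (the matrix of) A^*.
A^* = A^T =
[[0, 2, -1],
 [1, 0, -1]]

For real matrices with standard dot products, the defining identity <Ax, y> = <x, A^* y> gives (Ax)^T y = x^T (A^*) y, i.e. x^T A^T y = x^T (A^*) y. Since this holds for all x, y, we must have A^* = A^T. Therefore
A^* =
[[0, 2, -1],
 [1, 0, -1]].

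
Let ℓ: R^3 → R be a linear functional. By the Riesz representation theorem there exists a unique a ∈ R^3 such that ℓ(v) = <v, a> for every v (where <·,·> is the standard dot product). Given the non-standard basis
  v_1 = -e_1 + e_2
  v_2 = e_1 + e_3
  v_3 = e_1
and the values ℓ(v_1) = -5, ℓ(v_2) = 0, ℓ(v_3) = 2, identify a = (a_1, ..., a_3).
a = (2, -3, -2)

Write a = (a_1, ..., a_3) in the standard basis. For each basis vector v_i, ℓ(v_i) = <v_i, a> is a linear equation in the a_j's. Collect the n equations into a matrix system V a = ℓ, where row i of V is v_i (expressed in the standard basis). Since V is invertible (lower-triangular with 1s on the diagonal, up to permutation), solve by back-substitution:
  V =
[[-1, 1, 0],
 [1, 0, 1],
 [1, 0, 0]]
  V a = (-5, 0, 2)
Solving gives a = (2, -3, -2).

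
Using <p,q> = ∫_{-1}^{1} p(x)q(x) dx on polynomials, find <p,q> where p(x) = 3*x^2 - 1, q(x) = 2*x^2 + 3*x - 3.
<p,q> = 16/15

Expand the product: p(x)·q(x) = 6*x^4 + 9*x^3 - 11*x^2 - 3*x + 3.
∫_{-1}^{1} of each monomial x^k gives [2/(k+1) if k even, 0 if k odd]. Integrating term-by-term (or equivalently evaluating the antiderivative F(x) = 6*x^5/5 + 9*x^4/4 - 11*x^3/3 - 3*x^2/2 + 3*x at the endpoints):
  F(1) − F(−1) = 77/60 − (13/60) = 16/15.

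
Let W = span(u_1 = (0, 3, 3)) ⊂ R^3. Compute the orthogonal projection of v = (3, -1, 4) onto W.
proj_W(v) = (0, 3/2, 3/2)

Set up U = [u_1 | ... | u_1] ∈ R^(3×1). The projector onto W = col(U) is P = U (U^T U)^(-1) U^T.
Compute U^T U =
  [18],
and U^T v = (9).
Solve U^T U · c = U^T v for the coefficients: c = (1/2). The projection is proj_W(v) = U c.
Check: (v - proj_W(v)) · u_1 = 0  (should be 0).
Result: proj_W(v) = (0, 3/2, 3/2).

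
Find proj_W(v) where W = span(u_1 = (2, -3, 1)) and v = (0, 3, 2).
proj_W(v) = (-1, 3/2, -1/2)

Set up U = [u_1 | ... | u_1] ∈ R^(3×1). The projector onto W = col(U) is P = U (U^T U)^(-1) U^T.
Compute U^T U =
  [14],
and U^T v = (-7).
Solve U^T U · c = U^T v for the coefficients: c = (-1/2). The projection is proj_W(v) = U c.
Check: (v - proj_W(v)) · u_1 = 0  (should be 0).
Result: proj_W(v) = (-1, 3/2, -1/2).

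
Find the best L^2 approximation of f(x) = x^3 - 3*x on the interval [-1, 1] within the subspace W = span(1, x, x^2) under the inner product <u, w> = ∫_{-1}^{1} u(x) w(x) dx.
g(x) = -12*x/5

The best approximation g ∈ W is the orthogonal projection of f onto W. Writing g = a_0 + a_1 x + a_2 x^2, the coefficients solve the normal equations G · a = b where
  G_{ij} = <φ_i, φ_j> and b_i = <f, φ_i>, with φ_0 = 1, φ_1 = x, φ_2 = x^2.
G =
  [2, 0, 2/3]
  [0, 2/3, 0]
  [2/3, 0, 2/5],
b = (0, -8/5, 0).
Solving gives a_0 = 0, a_1 = -12/5, a_2 = 0, so
  g(x) = -12*x/5.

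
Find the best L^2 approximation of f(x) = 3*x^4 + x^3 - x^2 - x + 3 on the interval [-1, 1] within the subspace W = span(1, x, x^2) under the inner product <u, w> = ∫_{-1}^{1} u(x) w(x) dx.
g(x) = 11*x^2/7 - 2*x/5 + 96/35

The best approximation g ∈ W is the orthogonal projection of f onto W. Writing g = a_0 + a_1 x + a_2 x^2, the coefficients solve the normal equations G · a = b where
  G_{ij} = <φ_i, φ_j> and b_i = <f, φ_i>, with φ_0 = 1, φ_1 = x, φ_2 = x^2.
G =
  [2, 0, 2/3]
  [0, 2/3, 0]
  [2/3, 0, 2/5],
b = (98/15, -4/15, 86/35).
Solving gives a_0 = 96/35, a_1 = -2/5, a_2 = 11/7, so
  g(x) = 11*x^2/7 - 2*x/5 + 96/35.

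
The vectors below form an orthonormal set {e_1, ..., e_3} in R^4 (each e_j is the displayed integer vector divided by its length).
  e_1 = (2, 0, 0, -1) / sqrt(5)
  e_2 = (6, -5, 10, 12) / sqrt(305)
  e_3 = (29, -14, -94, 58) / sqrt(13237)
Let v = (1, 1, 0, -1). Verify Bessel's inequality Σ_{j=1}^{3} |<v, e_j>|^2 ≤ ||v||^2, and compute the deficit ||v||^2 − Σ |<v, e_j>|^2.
Σ |<v, e_j>|^2 = 507/217; ||v||^2 = 3; deficit = 144/217

Write each e_j = u_j / sqrt(<u_j, u_j>) where u_j is the displayed integer vector. Then <v, e_j> = <v, u_j> / sqrt(<u_j, u_j>), so |<v, e_j>|^2 = <v, u_j>^2 / <u_j, u_j>.
Coefficients: <v, e_1> = 3/sqrt(5), <v, e_2> = -11/sqrt(305), <v, e_3> = -43/sqrt(13237).
Square and sum: Σ |<v, e_j>|^2 = 507/217.
Compute ||v||^2 = v·v = 3.
Deficit = 3 − 507/217 = 144/217 ≥ 0, confirming Bessel's inequality. (The deficit equals ||v − Σ <v,e_j> e_j||^2, the squared distance from v to span{e_j}.)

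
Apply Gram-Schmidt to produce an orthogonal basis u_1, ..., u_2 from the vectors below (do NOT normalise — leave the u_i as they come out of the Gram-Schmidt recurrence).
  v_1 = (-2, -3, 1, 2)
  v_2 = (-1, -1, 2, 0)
Orthogonal basis:
  u_1 = (-2, -3, 1, 2)
  u_2 = (-2/9, 1/6, 29/18, -7/9)

Apply the Gram-Schmidt recurrence
  u_1 = v_1
  u_i = v_i − Σ_{j<i} ((v_i · u_j) / (u_j · u_j)) · u_j.

Step by step this gives:
  u_1 = (-2, -3, 1, 2)
  u_2 = (-2/9, 1/6, 29/18, -7/9)

Orthogonality check:
  u_2 · u_1 = 0 (should be 0)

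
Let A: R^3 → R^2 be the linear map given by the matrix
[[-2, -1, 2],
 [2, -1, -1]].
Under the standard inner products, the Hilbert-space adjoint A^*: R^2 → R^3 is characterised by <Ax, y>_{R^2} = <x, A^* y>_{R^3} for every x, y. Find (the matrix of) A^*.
A^* = A^T =
[[-2, 2],
 [-1, -1],
 [2, -1]]

For real matrices with standard dot products, the defining identity <Ax, y> = <x, A^* y> gives (Ax)^T y = x^T (A^*) y, i.e. x^T A^T y = x^T (A^*) y. Since this holds for all x, y, we must have A^* = A^T. Therefore
A^* =
[[-2, 2],
 [-1, -1],
 [2, -1]].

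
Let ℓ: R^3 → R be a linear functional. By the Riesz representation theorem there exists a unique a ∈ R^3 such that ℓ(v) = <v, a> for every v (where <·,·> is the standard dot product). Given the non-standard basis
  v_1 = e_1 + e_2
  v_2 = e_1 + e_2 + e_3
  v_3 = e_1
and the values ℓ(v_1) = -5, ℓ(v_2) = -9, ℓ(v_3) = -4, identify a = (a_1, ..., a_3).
a = (-4, -1, -4)

Write a = (a_1, ..., a_3) in the standard basis. For each basis vector v_i, ℓ(v_i) = <v_i, a> is a linear equation in the a_j's. Collect the n equations into a matrix system V a = ℓ, where row i of V is v_i (expressed in the standard basis). Since V is invertible (lower-triangular with 1s on the diagonal, up to permutation), solve by back-substitution:
  V =
[[1, 1, 0],
 [1, 1, 1],
 [1, 0, 0]]
  V a = (-5, -9, -4)
Solving gives a = (-4, -1, -4).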